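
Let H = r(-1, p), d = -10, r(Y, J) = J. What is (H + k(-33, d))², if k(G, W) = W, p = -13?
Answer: 529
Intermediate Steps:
H = -13
(H + k(-33, d))² = (-13 - 10)² = (-23)² = 529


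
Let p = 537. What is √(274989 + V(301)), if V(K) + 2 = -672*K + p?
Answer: 2*√18313 ≈ 270.65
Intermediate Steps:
V(K) = 535 - 672*K (V(K) = -2 + (-672*K + 537) = -2 + (537 - 672*K) = 535 - 672*K)
√(274989 + V(301)) = √(274989 + (535 - 672*301)) = √(274989 + (535 - 202272)) = √(274989 - 201737) = √73252 = 2*√18313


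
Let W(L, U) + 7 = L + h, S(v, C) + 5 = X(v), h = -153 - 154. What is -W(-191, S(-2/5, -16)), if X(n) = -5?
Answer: 505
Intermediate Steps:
h = -307
S(v, C) = -10 (S(v, C) = -5 - 5 = -10)
W(L, U) = -314 + L (W(L, U) = -7 + (L - 307) = -7 + (-307 + L) = -314 + L)
-W(-191, S(-2/5, -16)) = -(-314 - 191) = -1*(-505) = 505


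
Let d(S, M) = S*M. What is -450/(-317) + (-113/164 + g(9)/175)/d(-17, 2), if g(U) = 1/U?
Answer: 4008356087/2783957400 ≈ 1.4398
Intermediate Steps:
d(S, M) = M*S
-450/(-317) + (-113/164 + g(9)/175)/d(-17, 2) = -450/(-317) + (-113/164 + 1/(9*175))/((2*(-17))) = -450*(-1/317) + (-113*1/164 + (⅑)*(1/175))/(-34) = 450/317 + (-113/164 + 1/1575)*(-1/34) = 450/317 - 177811/258300*(-1/34) = 450/317 + 177811/8782200 = 4008356087/2783957400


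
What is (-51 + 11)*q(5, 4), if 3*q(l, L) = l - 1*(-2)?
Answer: -280/3 ≈ -93.333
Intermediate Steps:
q(l, L) = ⅔ + l/3 (q(l, L) = (l - 1*(-2))/3 = (l + 2)/3 = (2 + l)/3 = ⅔ + l/3)
(-51 + 11)*q(5, 4) = (-51 + 11)*(⅔ + (⅓)*5) = -40*(⅔ + 5/3) = -40*7/3 = -280/3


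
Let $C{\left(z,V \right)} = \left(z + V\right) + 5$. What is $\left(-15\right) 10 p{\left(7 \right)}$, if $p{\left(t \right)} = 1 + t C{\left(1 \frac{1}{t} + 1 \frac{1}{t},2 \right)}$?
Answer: $-7800$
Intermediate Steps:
$C{\left(z,V \right)} = 5 + V + z$ ($C{\left(z,V \right)} = \left(V + z\right) + 5 = 5 + V + z$)
$p{\left(t \right)} = 1 + t \left(7 + \frac{2}{t}\right)$ ($p{\left(t \right)} = 1 + t \left(5 + 2 + \left(1 \frac{1}{t} + 1 \frac{1}{t}\right)\right) = 1 + t \left(5 + 2 + \left(\frac{1}{t} + \frac{1}{t}\right)\right) = 1 + t \left(5 + 2 + \frac{2}{t}\right) = 1 + t \left(7 + \frac{2}{t}\right)$)
$\left(-15\right) 10 p{\left(7 \right)} = \left(-15\right) 10 \left(3 + 7 \cdot 7\right) = - 150 \left(3 + 49\right) = \left(-150\right) 52 = -7800$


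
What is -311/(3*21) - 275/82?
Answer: -42827/5166 ≈ -8.2902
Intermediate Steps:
-311/(3*21) - 275/82 = -311/63 - 275*1/82 = -311*1/63 - 275/82 = -311/63 - 275/82 = -42827/5166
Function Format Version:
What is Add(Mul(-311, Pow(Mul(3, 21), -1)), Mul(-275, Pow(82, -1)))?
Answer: Rational(-42827, 5166) ≈ -8.2902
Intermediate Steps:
Add(Mul(-311, Pow(Mul(3, 21), -1)), Mul(-275, Pow(82, -1))) = Add(Mul(-311, Pow(63, -1)), Mul(-275, Rational(1, 82))) = Add(Mul(-311, Rational(1, 63)), Rational(-275, 82)) = Add(Rational(-311, 63), Rational(-275, 82)) = Rational(-42827, 5166)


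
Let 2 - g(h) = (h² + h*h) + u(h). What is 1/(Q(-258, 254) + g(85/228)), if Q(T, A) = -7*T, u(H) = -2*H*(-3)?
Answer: 25992/46928171 ≈ 0.00055387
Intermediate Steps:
u(H) = 6*H
g(h) = 2 - 6*h - 2*h² (g(h) = 2 - ((h² + h*h) + 6*h) = 2 - ((h² + h²) + 6*h) = 2 - (2*h² + 6*h) = 2 + (-6*h - 2*h²) = 2 - 6*h - 2*h²)
1/(Q(-258, 254) + g(85/228)) = 1/(-7*(-258) + (2 - 510/228 - 2*(85/228)²)) = 1/(1806 + (2 - 510/228 - 2*(85*(1/228))²)) = 1/(1806 + (2 - 6*85/228 - 2*(85/228)²)) = 1/(1806 + (2 - 85/38 - 2*7225/51984)) = 1/(1806 + (2 - 85/38 - 7225/25992)) = 1/(1806 - 13381/25992) = 1/(46928171/25992) = 25992/46928171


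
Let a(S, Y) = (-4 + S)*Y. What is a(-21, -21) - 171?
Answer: 354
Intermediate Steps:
a(S, Y) = Y*(-4 + S)
a(-21, -21) - 171 = -21*(-4 - 21) - 171 = -21*(-25) - 171 = 525 - 171 = 354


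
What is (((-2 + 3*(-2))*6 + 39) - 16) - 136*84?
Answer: -11449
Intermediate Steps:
(((-2 + 3*(-2))*6 + 39) - 16) - 136*84 = (((-2 - 6)*6 + 39) - 16) - 11424 = ((-8*6 + 39) - 16) - 11424 = ((-48 + 39) - 16) - 11424 = (-9 - 16) - 11424 = -25 - 11424 = -11449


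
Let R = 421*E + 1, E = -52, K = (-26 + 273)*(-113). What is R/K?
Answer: 21891/27911 ≈ 0.78431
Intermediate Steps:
K = -27911 (K = 247*(-113) = -27911)
R = -21891 (R = 421*(-52) + 1 = -21892 + 1 = -21891)
R/K = -21891/(-27911) = -21891*(-1/27911) = 21891/27911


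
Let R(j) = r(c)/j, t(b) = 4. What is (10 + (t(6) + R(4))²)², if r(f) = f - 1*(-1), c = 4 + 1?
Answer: 25921/16 ≈ 1620.1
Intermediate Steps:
c = 5
r(f) = 1 + f (r(f) = f + 1 = 1 + f)
R(j) = 6/j (R(j) = (1 + 5)/j = 6/j)
(10 + (t(6) + R(4))²)² = (10 + (4 + 6/4)²)² = (10 + (4 + 6*(¼))²)² = (10 + (4 + 3/2)²)² = (10 + (11/2)²)² = (10 + 121/4)² = (161/4)² = 25921/16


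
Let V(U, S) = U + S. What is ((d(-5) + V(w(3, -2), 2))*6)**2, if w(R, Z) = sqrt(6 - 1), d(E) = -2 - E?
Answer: 1080 + 360*sqrt(5) ≈ 1885.0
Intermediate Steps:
w(R, Z) = sqrt(5)
V(U, S) = S + U
((d(-5) + V(w(3, -2), 2))*6)**2 = (((-2 - 1*(-5)) + (2 + sqrt(5)))*6)**2 = (((-2 + 5) + (2 + sqrt(5)))*6)**2 = ((3 + (2 + sqrt(5)))*6)**2 = ((5 + sqrt(5))*6)**2 = (30 + 6*sqrt(5))**2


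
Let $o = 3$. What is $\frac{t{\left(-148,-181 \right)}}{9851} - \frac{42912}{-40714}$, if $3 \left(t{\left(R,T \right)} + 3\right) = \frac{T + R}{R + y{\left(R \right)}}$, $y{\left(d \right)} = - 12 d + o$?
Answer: $\frac{147699130736}{140175228093} \approx 1.0537$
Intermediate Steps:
$y{\left(d \right)} = 3 - 12 d$ ($y{\left(d \right)} = - 12 d + 3 = 3 - 12 d$)
$t{\left(R,T \right)} = -3 + \frac{R + T}{3 \left(3 - 11 R\right)}$ ($t{\left(R,T \right)} = -3 + \frac{\left(T + R\right) \frac{1}{R - \left(-3 + 12 R\right)}}{3} = -3 + \frac{\left(R + T\right) \frac{1}{3 - 11 R}}{3} = -3 + \frac{\frac{1}{3 - 11 R} \left(R + T\right)}{3} = -3 + \frac{R + T}{3 \left(3 - 11 R\right)}$)
$\frac{t{\left(-148,-181 \right)}}{9851} - \frac{42912}{-40714} = \frac{\frac{1}{3} \frac{1}{-3 + 11 \left(-148\right)} \left(27 - -181 - -14800\right)}{9851} - \frac{42912}{-40714} = \frac{27 + 181 + 14800}{3 \left(-3 - 1628\right)} \frac{1}{9851} - - \frac{21456}{20357} = \frac{1}{3} \frac{1}{-1631} \cdot 15008 \cdot \frac{1}{9851} + \frac{21456}{20357} = \frac{1}{3} \left(- \frac{1}{1631}\right) 15008 \cdot \frac{1}{9851} + \frac{21456}{20357} = \left(- \frac{2144}{699}\right) \frac{1}{9851} + \frac{21456}{20357} = - \frac{2144}{6885849} + \frac{21456}{20357} = \frac{147699130736}{140175228093}$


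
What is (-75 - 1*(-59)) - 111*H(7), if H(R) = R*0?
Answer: -16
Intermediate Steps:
H(R) = 0
(-75 - 1*(-59)) - 111*H(7) = (-75 - 1*(-59)) - 111*0 = (-75 + 59) + 0 = -16 + 0 = -16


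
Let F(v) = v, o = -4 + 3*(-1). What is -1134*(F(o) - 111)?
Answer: 133812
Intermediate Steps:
o = -7 (o = -4 - 3 = -7)
-1134*(F(o) - 111) = -1134*(-7 - 111) = -1134*(-118) = 133812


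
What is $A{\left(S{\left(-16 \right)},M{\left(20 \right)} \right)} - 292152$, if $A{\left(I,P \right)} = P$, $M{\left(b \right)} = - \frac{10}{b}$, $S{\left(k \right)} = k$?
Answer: $- \frac{584305}{2} \approx -2.9215 \cdot 10^{5}$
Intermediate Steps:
$A{\left(S{\left(-16 \right)},M{\left(20 \right)} \right)} - 292152 = - \frac{10}{20} - 292152 = \left(-10\right) \frac{1}{20} - 292152 = - \frac{1}{2} - 292152 = - \frac{584305}{2}$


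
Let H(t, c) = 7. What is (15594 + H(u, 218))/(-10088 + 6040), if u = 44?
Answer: -15601/4048 ≈ -3.8540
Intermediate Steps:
(15594 + H(u, 218))/(-10088 + 6040) = (15594 + 7)/(-10088 + 6040) = 15601/(-4048) = 15601*(-1/4048) = -15601/4048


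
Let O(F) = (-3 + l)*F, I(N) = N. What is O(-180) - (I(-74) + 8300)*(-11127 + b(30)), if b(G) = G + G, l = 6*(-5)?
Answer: 91043082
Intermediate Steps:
l = -30
O(F) = -33*F (O(F) = (-3 - 30)*F = -33*F)
b(G) = 2*G
O(-180) - (I(-74) + 8300)*(-11127 + b(30)) = -33*(-180) - (-74 + 8300)*(-11127 + 2*30) = 5940 - 8226*(-11127 + 60) = 5940 - 8226*(-11067) = 5940 - 1*(-91037142) = 5940 + 91037142 = 91043082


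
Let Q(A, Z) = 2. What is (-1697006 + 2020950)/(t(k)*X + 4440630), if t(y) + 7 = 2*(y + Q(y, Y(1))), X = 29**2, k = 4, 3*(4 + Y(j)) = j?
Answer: 323944/4444835 ≈ 0.072881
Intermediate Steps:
Y(j) = -4 + j/3
X = 841
t(y) = -3 + 2*y (t(y) = -7 + 2*(y + 2) = -7 + 2*(2 + y) = -7 + (4 + 2*y) = -3 + 2*y)
(-1697006 + 2020950)/(t(k)*X + 4440630) = (-1697006 + 2020950)/((-3 + 2*4)*841 + 4440630) = 323944/((-3 + 8)*841 + 4440630) = 323944/(5*841 + 4440630) = 323944/(4205 + 4440630) = 323944/4444835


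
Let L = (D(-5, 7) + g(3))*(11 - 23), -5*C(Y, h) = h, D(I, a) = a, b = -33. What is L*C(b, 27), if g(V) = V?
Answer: 648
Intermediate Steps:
C(Y, h) = -h/5
L = -120 (L = (7 + 3)*(11 - 23) = 10*(-12) = -120)
L*C(b, 27) = -(-24)*27 = -120*(-27/5) = 648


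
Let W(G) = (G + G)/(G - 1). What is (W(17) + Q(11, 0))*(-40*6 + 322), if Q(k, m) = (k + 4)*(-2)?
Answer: -9143/4 ≈ -2285.8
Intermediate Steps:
W(G) = 2*G/(-1 + G) (W(G) = (2*G)/(-1 + G) = 2*G/(-1 + G))
Q(k, m) = -8 - 2*k (Q(k, m) = (4 + k)*(-2) = -8 - 2*k)
(W(17) + Q(11, 0))*(-40*6 + 322) = (2*17/(-1 + 17) + (-8 - 2*11))*(-40*6 + 322) = (2*17/16 + (-8 - 22))*(-240 + 322) = (2*17*(1/16) - 30)*82 = (17/8 - 30)*82 = -223/8*82 = -9143/4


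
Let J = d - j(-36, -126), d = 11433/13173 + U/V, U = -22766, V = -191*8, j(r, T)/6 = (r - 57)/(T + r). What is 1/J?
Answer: 30192516/372052769 ≈ 0.081151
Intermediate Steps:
j(r, T) = 6*(-57 + r)/(T + r) (j(r, T) = 6*((r - 57)/(T + r)) = 6*((-57 + r)/(T + r)) = 6*(-57 + r)/(T + r))
V = -1528
d = 52894357/3354724 (d = 11433/13173 - 22766/(-1528) = 11433*(1/13173) - 22766*(-1/1528) = 3811/4391 + 11383/764 = 52894357/3354724 ≈ 15.767)
J = 372052769/30192516 (J = 52894357/3354724 - 6*(-57 - 36)/(-126 - 36) = 52894357/3354724 - 6*(-93)/(-162) = 52894357/3354724 - 6*(-1)*(-93)/162 = 52894357/3354724 - 1*31/9 = 52894357/3354724 - 31/9 = 372052769/30192516 ≈ 12.323)
1/J = 1/(372052769/30192516) = 30192516/372052769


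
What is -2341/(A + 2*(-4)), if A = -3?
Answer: 2341/11 ≈ 212.82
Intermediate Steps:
-2341/(A + 2*(-4)) = -2341/(-3 + 2*(-4)) = -2341/(-3 - 8) = -2341/(-11) = -1/11*(-2341) = 2341/11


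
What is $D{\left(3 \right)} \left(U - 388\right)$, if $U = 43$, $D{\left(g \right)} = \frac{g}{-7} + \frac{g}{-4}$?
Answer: $\frac{11385}{28} \approx 406.61$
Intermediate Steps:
$D{\left(g \right)} = - \frac{11 g}{28}$ ($D{\left(g \right)} = g \left(- \frac{1}{7}\right) + g \left(- \frac{1}{4}\right) = - \frac{g}{7} - \frac{g}{4} = - \frac{11 g}{28}$)
$D{\left(3 \right)} \left(U - 388\right) = \left(- \frac{11}{28}\right) 3 \left(43 - 388\right) = \left(- \frac{33}{28}\right) \left(-345\right) = \frac{11385}{28}$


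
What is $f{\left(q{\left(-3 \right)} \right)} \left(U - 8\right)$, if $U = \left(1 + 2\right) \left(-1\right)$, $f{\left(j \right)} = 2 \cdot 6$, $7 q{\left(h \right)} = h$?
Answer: $-132$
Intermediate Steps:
$q{\left(h \right)} = \frac{h}{7}$
$f{\left(j \right)} = 12$
$U = -3$ ($U = 3 \left(-1\right) = -3$)
$f{\left(q{\left(-3 \right)} \right)} \left(U - 8\right) = 12 \left(-3 - 8\right) = 12 \left(-11\right) = -132$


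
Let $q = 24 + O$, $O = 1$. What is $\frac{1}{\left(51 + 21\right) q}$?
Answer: $\frac{1}{1800} \approx 0.00055556$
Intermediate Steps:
$q = 25$ ($q = 24 + 1 = 25$)
$\frac{1}{\left(51 + 21\right) q} = \frac{1}{\left(51 + 21\right) 25} = \frac{1}{72 \cdot 25} = \frac{1}{1800}$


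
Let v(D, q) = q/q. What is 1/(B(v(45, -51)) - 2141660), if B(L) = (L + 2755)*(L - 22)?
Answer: -1/2199536 ≈ -4.5464e-7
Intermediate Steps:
v(D, q) = 1
B(L) = (-22 + L)*(2755 + L) (B(L) = (2755 + L)*(-22 + L) = (-22 + L)*(2755 + L))
1/(B(v(45, -51)) - 2141660) = 1/((-60610 + 1**2 + 2733*1) - 2141660) = 1/((-60610 + 1 + 2733) - 2141660) = 1/(-57876 - 2141660) = 1/(-2199536) = -1/2199536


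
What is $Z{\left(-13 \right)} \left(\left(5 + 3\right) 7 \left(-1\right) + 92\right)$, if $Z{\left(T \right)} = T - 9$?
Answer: $-792$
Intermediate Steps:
$Z{\left(T \right)} = -9 + T$
$Z{\left(-13 \right)} \left(\left(5 + 3\right) 7 \left(-1\right) + 92\right) = \left(-9 - 13\right) \left(\left(5 + 3\right) 7 \left(-1\right) + 92\right) = - 22 \left(8 \cdot 7 \left(-1\right) + 92\right) = - 22 \left(56 \left(-1\right) + 92\right) = - 22 \left(-56 + 92\right) = \left(-22\right) 36 = -792$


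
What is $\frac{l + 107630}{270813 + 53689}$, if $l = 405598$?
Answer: $\frac{256614}{162251} \approx 1.5816$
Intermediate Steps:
$\frac{l + 107630}{270813 + 53689} = \frac{405598 + 107630}{270813 + 53689} = \frac{513228}{324502} = 513228 \cdot \frac{1}{324502} = \frac{256614}{162251}$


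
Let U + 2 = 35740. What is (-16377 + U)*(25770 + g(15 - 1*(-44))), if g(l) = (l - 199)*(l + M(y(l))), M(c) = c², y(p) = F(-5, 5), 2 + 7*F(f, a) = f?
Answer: 336300570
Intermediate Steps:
U = 35738 (U = -2 + 35740 = 35738)
F(f, a) = -2/7 + f/7
y(p) = -1 (y(p) = -2/7 + (⅐)*(-5) = -2/7 - 5/7 = -1)
g(l) = (1 + l)*(-199 + l) (g(l) = (l - 199)*(l + (-1)²) = (-199 + l)*(l + 1) = (-199 + l)*(1 + l) = (1 + l)*(-199 + l))
(-16377 + U)*(25770 + g(15 - 1*(-44))) = (-16377 + 35738)*(25770 + (-199 + (15 - 1*(-44))² - 198*(15 - 1*(-44)))) = 19361*(25770 + (-199 + (15 + 44)² - 198*(15 + 44))) = 19361*(25770 + (-199 + 59² - 198*59)) = 19361*(25770 + (-199 + 3481 - 11682)) = 19361*(25770 - 8400) = 19361*17370 = 336300570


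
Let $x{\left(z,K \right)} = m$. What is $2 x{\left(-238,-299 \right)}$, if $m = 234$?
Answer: $468$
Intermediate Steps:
$x{\left(z,K \right)} = 234$
$2 x{\left(-238,-299 \right)} = 2 \cdot 234 = 468$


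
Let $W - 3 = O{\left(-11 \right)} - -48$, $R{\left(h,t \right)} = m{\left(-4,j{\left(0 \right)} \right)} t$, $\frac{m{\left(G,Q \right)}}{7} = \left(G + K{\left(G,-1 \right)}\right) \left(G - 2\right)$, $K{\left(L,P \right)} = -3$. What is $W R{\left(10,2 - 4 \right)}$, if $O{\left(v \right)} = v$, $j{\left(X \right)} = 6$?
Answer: $-23520$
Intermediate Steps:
$m{\left(G,Q \right)} = 7 \left(-3 + G\right) \left(-2 + G\right)$ ($m{\left(G,Q \right)} = 7 \left(G - 3\right) \left(G - 2\right) = 7 \left(-3 + G\right) \left(-2 + G\right)$)
$R{\left(h,t \right)} = 294 t$ ($R{\left(h,t \right)} = \left(42 - -140 + 7 \left(-4\right)^{2}\right) t = \left(42 + 140 + 7 \cdot 16\right) t = \left(42 + 140 + 112\right) t = 294 t$)
$W = 40$ ($W = 3 - -37 = 3 + \left(-11 + 48\right) = 3 + 37 = 40$)
$W R{\left(10,2 - 4 \right)} = 40 \cdot 294 \left(2 - 4\right) = 40 \cdot 294 \left(-2\right) = 40 \left(-588\right) = -23520$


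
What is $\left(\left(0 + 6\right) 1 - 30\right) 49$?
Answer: $-1176$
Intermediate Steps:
$\left(\left(0 + 6\right) 1 - 30\right) 49 = \left(6 \cdot 1 - 30\right) 49 = \left(6 - 30\right) 49 = \left(-24\right) 49 = -1176$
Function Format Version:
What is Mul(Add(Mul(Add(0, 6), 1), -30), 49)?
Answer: -1176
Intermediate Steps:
Mul(Add(Mul(Add(0, 6), 1), -30), 49) = Mul(Add(Mul(6, 1), -30), 49) = Mul(Add(6, -30), 49) = Mul(-24, 49) = -1176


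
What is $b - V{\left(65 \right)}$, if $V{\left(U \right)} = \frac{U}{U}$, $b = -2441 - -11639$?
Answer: $9197$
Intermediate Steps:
$b = 9198$ ($b = -2441 + 11639 = 9198$)
$V{\left(U \right)} = 1$
$b - V{\left(65 \right)} = 9198 - 1 = 9197$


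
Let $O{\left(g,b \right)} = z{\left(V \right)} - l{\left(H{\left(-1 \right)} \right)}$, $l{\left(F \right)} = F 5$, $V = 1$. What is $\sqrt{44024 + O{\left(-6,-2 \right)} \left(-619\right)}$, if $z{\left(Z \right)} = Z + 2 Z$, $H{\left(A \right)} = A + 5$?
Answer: $\sqrt{54547} \approx 233.55$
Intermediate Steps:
$H{\left(A \right)} = 5 + A$
$l{\left(F \right)} = 5 F$
$z{\left(Z \right)} = 3 Z$
$O{\left(g,b \right)} = -17$ ($O{\left(g,b \right)} = 3 \cdot 1 - 5 \left(5 - 1\right) = 3 - 5 \cdot 4 = 3 - 20 = -17$)
$\sqrt{44024 + O{\left(-6,-2 \right)} \left(-619\right)} = \sqrt{44024 - -10523} = \sqrt{44024 + 10523} = \sqrt{54547}$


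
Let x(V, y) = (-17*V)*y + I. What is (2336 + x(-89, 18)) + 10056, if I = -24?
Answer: 39602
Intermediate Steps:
x(V, y) = -24 - 17*V*y (x(V, y) = (-17*V)*y - 24 = -17*V*y - 24 = -24 - 17*V*y)
(2336 + x(-89, 18)) + 10056 = (2336 + (-24 - 17*(-89)*18)) + 10056 = (2336 + (-24 + 27234)) + 10056 = (2336 + 27210) + 10056 = 29546 + 10056 = 39602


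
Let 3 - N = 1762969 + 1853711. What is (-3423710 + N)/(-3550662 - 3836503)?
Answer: 7040387/7387165 ≈ 0.95306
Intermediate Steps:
N = -3616677 (N = 3 - (1762969 + 1853711) = 3 - 1*3616680 = 3 - 3616680 = -3616677)
(-3423710 + N)/(-3550662 - 3836503) = (-3423710 - 3616677)/(-3550662 - 3836503) = -7040387/(-7387165) = -7040387*(-1/7387165) = 7040387/7387165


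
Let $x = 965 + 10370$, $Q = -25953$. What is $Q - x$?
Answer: $-37288$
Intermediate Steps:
$x = 11335$
$Q - x = -25953 - 11335 = -37288$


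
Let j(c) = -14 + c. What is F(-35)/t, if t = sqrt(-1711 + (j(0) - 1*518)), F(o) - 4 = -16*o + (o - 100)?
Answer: -429*I*sqrt(2243)/2243 ≈ -9.0582*I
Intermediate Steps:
F(o) = -96 - 15*o (F(o) = 4 + (-16*o + (o - 100)) = 4 + (-16*o + (-100 + o)) = 4 + (-100 - 15*o) = -96 - 15*o)
t = I*sqrt(2243) (t = sqrt(-1711 + ((-14 + 0) - 1*518)) = sqrt(-1711 + (-14 - 518)) = sqrt(-1711 - 532) = sqrt(-2243) = I*sqrt(2243) ≈ 47.36*I)
F(-35)/t = (-96 - 15*(-35))/((I*sqrt(2243))) = (-96 + 525)*(-I*sqrt(2243)/2243) = 429*(-I*sqrt(2243)/2243) = -429*I*sqrt(2243)/2243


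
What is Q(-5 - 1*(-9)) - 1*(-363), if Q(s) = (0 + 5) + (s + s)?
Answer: 376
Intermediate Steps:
Q(s) = 5 + 2*s
Q(-5 - 1*(-9)) - 1*(-363) = (5 + 2*(-5 - 1*(-9))) - 1*(-363) = (5 + 2*(-5 + 9)) + 363 = (5 + 2*4) + 363 = (5 + 8) + 363 = 13 + 363 = 376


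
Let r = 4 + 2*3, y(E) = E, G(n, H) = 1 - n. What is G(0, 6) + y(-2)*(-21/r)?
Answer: 26/5 ≈ 5.2000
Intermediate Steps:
r = 10 (r = 4 + 6 = 10)
G(0, 6) + y(-2)*(-21/r) = (1 - 1*0) - (-42)/10 = (1 + 0) - (-42)/10 = 1 - 2*(-21/10) = 1 + 21/5 = 26/5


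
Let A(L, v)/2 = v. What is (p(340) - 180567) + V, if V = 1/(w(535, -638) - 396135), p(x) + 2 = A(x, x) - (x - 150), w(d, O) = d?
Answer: -71239252401/395600 ≈ -1.8008e+5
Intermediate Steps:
A(L, v) = 2*v
p(x) = 148 + x (p(x) = -2 + (2*x - (x - 150)) = -2 + (2*x - (-150 + x)) = -2 + (2*x + (150 - x)) = -2 + (150 + x) = 148 + x)
V = -1/395600 (V = 1/(535 - 396135) = 1/(-395600) = -1/395600 ≈ -2.5278e-6)
(p(340) - 180567) + V = ((148 + 340) - 180567) - 1/395600 = (488 - 180567) - 1/395600 = -180079 - 1/395600 = -71239252401/395600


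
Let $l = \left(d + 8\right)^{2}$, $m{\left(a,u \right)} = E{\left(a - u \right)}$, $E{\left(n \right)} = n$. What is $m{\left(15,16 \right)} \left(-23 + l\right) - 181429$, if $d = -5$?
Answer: $-181415$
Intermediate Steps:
$m{\left(a,u \right)} = a - u$
$l = 9$ ($l = \left(-5 + 8\right)^{2} = 3^{2} = 9$)
$m{\left(15,16 \right)} \left(-23 + l\right) - 181429 = \left(15 - 16\right) \left(-23 + 9\right) - 181429 = \left(15 - 16\right) \left(-14\right) - 181429 = \left(-1\right) \left(-14\right) - 181429 = 14 - 181429 = -181415$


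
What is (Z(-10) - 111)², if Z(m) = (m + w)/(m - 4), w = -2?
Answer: 594441/49 ≈ 12131.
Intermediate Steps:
Z(m) = (-2 + m)/(-4 + m) (Z(m) = (m - 2)/(m - 4) = (-2 + m)/(-4 + m))
(Z(-10) - 111)² = ((-2 - 10)/(-4 - 10) - 111)² = (-12/(-14) - 111)² = (-1/14*(-12) - 111)² = (6/7 - 111)² = (-771/7)² = 594441/49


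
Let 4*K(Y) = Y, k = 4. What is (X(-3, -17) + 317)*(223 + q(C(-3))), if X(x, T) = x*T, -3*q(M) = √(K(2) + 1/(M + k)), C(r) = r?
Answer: 82064 - 184*√6/3 ≈ 81914.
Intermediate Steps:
K(Y) = Y/4
q(M) = -√(½ + 1/(4 + M))/3 (q(M) = -√((¼)*2 + 1/(M + 4))/3 = -√(½ + 1/(4 + M))/3)
X(x, T) = T*x
(X(-3, -17) + 317)*(223 + q(C(-3))) = (-17*(-3) + 317)*(223 - √2*√((6 - 3)/(4 - 3))/6) = (51 + 317)*(223 - √2*√(3/1)/6) = 368*(223 - √2*√(1*3)/6) = 368*(223 - √2*√3/6) = 368*(223 - √6/6) = 82064 - 184*√6/3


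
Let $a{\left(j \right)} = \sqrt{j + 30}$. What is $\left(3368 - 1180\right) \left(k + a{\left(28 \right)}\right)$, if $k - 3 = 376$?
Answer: $829252 + 2188 \sqrt{58} \approx 8.4592 \cdot 10^{5}$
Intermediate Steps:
$k = 379$ ($k = 3 + 376 = 379$)
$a{\left(j \right)} = \sqrt{30 + j}$
$\left(3368 - 1180\right) \left(k + a{\left(28 \right)}\right) = \left(3368 - 1180\right) \left(379 + \sqrt{30 + 28}\right) = 2188 \left(379 + \sqrt{58}\right) = 829252 + 2188 \sqrt{58}$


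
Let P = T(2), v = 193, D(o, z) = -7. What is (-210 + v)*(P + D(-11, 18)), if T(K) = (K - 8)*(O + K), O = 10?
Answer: 1343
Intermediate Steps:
T(K) = (-8 + K)*(10 + K) (T(K) = (K - 8)*(10 + K) = (-8 + K)*(10 + K))
P = -72 (P = -80 + 2² + 2*2 = -80 + 4 + 4 = -72)
(-210 + v)*(P + D(-11, 18)) = (-210 + 193)*(-72 - 7) = -17*(-79) = 1343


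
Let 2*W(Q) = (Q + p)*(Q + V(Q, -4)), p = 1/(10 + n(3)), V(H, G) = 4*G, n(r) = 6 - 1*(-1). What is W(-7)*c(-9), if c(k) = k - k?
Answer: 0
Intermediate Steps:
n(r) = 7 (n(r) = 6 + 1 = 7)
c(k) = 0
p = 1/17 (p = 1/(10 + 7) = 1/17 ≈ 0.058824)
W(Q) = (-16 + Q)*(1/17 + Q)/2 (W(Q) = ((Q + 1/17)*(Q + 4*(-4)))/2 = ((1/17 + Q)*(Q - 16))/2 = ((1/17 + Q)*(-16 + Q))/2 = ((-16 + Q)*(1/17 + Q))/2 = (-16 + Q)*(1/17 + Q)/2)
W(-7)*c(-9) = (-8/17 + (½)*(-7)² - 271/34*(-7))*0 = (-8/17 + (½)*49 + 1897/34)*0 = (-8/17 + 49/2 + 1897/34)*0 = (1357/17)*0 = 0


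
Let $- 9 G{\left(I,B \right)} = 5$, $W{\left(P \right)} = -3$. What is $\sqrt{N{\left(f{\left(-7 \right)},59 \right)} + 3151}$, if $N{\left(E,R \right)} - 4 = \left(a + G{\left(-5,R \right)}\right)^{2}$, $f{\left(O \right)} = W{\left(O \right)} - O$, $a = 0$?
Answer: $\frac{2 \sqrt{63895}}{9} \approx 56.172$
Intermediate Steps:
$G{\left(I,B \right)} = - \frac{5}{9}$ ($G{\left(I,B \right)} = \left(- \frac{1}{9}\right) 5 = - \frac{5}{9}$)
$f{\left(O \right)} = -3 - O$
$N{\left(E,R \right)} = \frac{349}{81}$ ($N{\left(E,R \right)} = 4 + \left(0 - \frac{5}{9}\right)^{2} = 4 + \left(- \frac{5}{9}\right)^{2} = 4 + \frac{25}{81} = \frac{349}{81}$)
$\sqrt{N{\left(f{\left(-7 \right)},59 \right)} + 3151} = \sqrt{\frac{349}{81} + 3151} = \sqrt{\frac{255580}{81}} = \frac{2 \sqrt{63895}}{9}$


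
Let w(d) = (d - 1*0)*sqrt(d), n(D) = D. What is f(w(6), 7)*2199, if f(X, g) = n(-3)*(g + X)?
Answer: -46179 - 39582*sqrt(6) ≈ -1.4313e+5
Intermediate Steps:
w(d) = d**(3/2) (w(d) = (d + 0)*sqrt(d) = d*sqrt(d) = d**(3/2))
f(X, g) = -3*X - 3*g (f(X, g) = -3*(g + X) = -3*(X + g) = -3*X - 3*g)
f(w(6), 7)*2199 = (-18*sqrt(6) - 3*7)*2199 = (-18*sqrt(6) - 21)*2199 = (-21 - 18*sqrt(6))*2199 = -46179 - 39582*sqrt(6)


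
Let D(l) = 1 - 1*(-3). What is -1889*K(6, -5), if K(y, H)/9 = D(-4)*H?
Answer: 340020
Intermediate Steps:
D(l) = 4 (D(l) = 1 + 3 = 4)
K(y, H) = 36*H (K(y, H) = 9*(4*H) = 36*H)
-1889*K(6, -5) = -68004*(-5) = -1889*(-180) = 340020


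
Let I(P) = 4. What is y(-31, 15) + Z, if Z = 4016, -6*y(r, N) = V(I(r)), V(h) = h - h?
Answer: 4016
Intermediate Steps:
V(h) = 0
y(r, N) = 0 (y(r, N) = -⅙*0 = 0)
y(-31, 15) + Z = 0 + 4016 = 4016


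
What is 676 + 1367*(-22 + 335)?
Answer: 428547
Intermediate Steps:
676 + 1367*(-22 + 335) = 676 + 1367*313 = 676 + 427871 = 428547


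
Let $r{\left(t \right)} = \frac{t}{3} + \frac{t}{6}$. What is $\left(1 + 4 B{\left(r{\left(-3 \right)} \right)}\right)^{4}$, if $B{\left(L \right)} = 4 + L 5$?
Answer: $28561$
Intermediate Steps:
$r{\left(t \right)} = \frac{t}{2}$ ($r{\left(t \right)} = t \frac{1}{3} + t \frac{1}{6} = \frac{t}{3} + \frac{t}{6} = \frac{t}{2}$)
$B{\left(L \right)} = 4 + 5 L$
$\left(1 + 4 B{\left(r{\left(-3 \right)} \right)}\right)^{4} = \left(1 + 4 \left(4 + 5 \cdot \frac{1}{2} \left(-3\right)\right)\right)^{4} = \left(1 + 4 \left(4 + 5 \left(- \frac{3}{2}\right)\right)\right)^{4} = \left(1 + 4 \left(4 - \frac{15}{2}\right)\right)^{4} = \left(1 + 4 \left(- \frac{7}{2}\right)\right)^{4} = \left(1 - 14\right)^{4} = \left(-13\right)^{4} = 28561$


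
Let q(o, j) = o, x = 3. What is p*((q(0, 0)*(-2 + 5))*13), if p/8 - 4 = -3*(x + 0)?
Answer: 0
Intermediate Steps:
p = -40 (p = 32 + 8*(-3*(3 + 0)) = 32 + 8*(-3*3) = 32 + 8*(-9) = 32 - 72 = -40)
p*((q(0, 0)*(-2 + 5))*13) = -40*0*(-2 + 5)*13 = -40*0*3*13 = -0*13 = -40*0 = 0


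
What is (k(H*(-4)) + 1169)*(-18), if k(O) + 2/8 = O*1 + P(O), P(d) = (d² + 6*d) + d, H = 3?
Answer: -43803/2 ≈ -21902.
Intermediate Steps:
P(d) = d² + 7*d
k(O) = -¼ + O + O*(7 + O) (k(O) = -¼ + (O*1 + O*(7 + O)) = -¼ + (O + O*(7 + O)) = -¼ + O + O*(7 + O))
(k(H*(-4)) + 1169)*(-18) = ((-¼ + (3*(-4))² + 8*(3*(-4))) + 1169)*(-18) = ((-¼ + (-12)² + 8*(-12)) + 1169)*(-18) = ((-¼ + 144 - 96) + 1169)*(-18) = (191/4 + 1169)*(-18) = (4867/4)*(-18) = -43803/2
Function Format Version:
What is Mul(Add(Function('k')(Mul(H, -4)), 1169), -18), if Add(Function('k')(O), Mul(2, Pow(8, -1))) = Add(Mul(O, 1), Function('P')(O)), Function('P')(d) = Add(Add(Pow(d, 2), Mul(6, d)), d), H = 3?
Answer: Rational(-43803, 2) ≈ -21902.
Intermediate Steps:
Function('P')(d) = Add(Pow(d, 2), Mul(7, d))
Function('k')(O) = Add(Rational(-1, 4), O, Mul(O, Add(7, O))) (Function('k')(O) = Add(Rational(-1, 4), Add(Mul(O, 1), Mul(O, Add(7, O)))) = Add(Rational(-1, 4), Add(O, Mul(O, Add(7, O)))) = Add(Rational(-1, 4), O, Mul(O, Add(7, O))))
Mul(Add(Function('k')(Mul(H, -4)), 1169), -18) = Mul(Add(Add(Rational(-1, 4), Pow(Mul(3, -4), 2), Mul(8, Mul(3, -4))), 1169), -18) = Mul(Add(Add(Rational(-1, 4), Pow(-12, 2), Mul(8, -12)), 1169), -18) = Mul(Add(Add(Rational(-1, 4), 144, -96), 1169), -18) = Mul(Add(Rational(191, 4), 1169), -18) = Mul(Rational(4867, 4), -18) = Rational(-43803, 2)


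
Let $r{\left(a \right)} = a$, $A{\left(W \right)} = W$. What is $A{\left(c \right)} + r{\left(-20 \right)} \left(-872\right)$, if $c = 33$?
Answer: $17473$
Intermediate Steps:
$A{\left(c \right)} + r{\left(-20 \right)} \left(-872\right) = 33 - -17440 = 33 + 17440 = 17473$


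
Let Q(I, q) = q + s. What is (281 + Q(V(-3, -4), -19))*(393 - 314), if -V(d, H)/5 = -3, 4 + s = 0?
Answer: 20382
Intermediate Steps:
s = -4 (s = -4 + 0 = -4)
V(d, H) = 15 (V(d, H) = -5*(-3) = 15)
Q(I, q) = -4 + q (Q(I, q) = q - 4 = -4 + q)
(281 + Q(V(-3, -4), -19))*(393 - 314) = (281 + (-4 - 19))*(393 - 314) = (281 - 23)*79 = 258*79 = 20382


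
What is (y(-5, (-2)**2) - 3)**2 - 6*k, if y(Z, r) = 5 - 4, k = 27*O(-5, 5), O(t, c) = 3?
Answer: -482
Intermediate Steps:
k = 81 (k = 27*3 = 81)
y(Z, r) = 1
(y(-5, (-2)**2) - 3)**2 - 6*k = (1 - 3)**2 - 6*81 = (-2)**2 - 486 = 4 - 486 = -482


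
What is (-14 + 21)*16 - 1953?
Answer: -1841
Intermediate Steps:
(-14 + 21)*16 - 1953 = 7*16 - 1953 = 112 - 1953 = -1841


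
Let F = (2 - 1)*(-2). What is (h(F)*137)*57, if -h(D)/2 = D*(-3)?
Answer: -93708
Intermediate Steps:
F = -2 (F = 1*(-2) = -2)
h(D) = 6*D (h(D) = -2*D*(-3) = -(-6)*D = 6*D)
(h(F)*137)*57 = ((6*(-2))*137)*57 = -12*137*57 = -1644*57 = -93708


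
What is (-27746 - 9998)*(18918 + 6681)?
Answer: -966208656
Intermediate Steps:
(-27746 - 9998)*(18918 + 6681) = -37744*25599 = -966208656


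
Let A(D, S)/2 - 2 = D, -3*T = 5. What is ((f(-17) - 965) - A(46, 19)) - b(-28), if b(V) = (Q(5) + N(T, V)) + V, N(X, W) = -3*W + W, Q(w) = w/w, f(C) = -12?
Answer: -1102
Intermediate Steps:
T = -5/3 (T = -⅓*5 = -5/3 ≈ -1.6667)
Q(w) = 1
A(D, S) = 4 + 2*D
N(X, W) = -2*W
b(V) = 1 - V (b(V) = (1 - 2*V) + V = 1 - V)
((f(-17) - 965) - A(46, 19)) - b(-28) = ((-12 - 965) - (4 + 2*46)) - (1 - 1*(-28)) = (-977 - (4 + 92)) - (1 + 28) = (-977 - 1*96) - 1*29 = (-977 - 96) - 29 = -1073 - 29 = -1102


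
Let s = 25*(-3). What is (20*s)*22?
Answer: -33000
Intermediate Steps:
s = -75
(20*s)*22 = (20*(-75))*22 = -1500*22 = -33000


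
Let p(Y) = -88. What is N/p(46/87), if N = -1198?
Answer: 599/44 ≈ 13.614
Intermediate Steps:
N/p(46/87) = -1198/(-88) = -1198*(-1/88) = 599/44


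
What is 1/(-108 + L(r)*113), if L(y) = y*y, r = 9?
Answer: 1/9045 ≈ 0.00011056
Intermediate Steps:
L(y) = y²
1/(-108 + L(r)*113) = 1/(-108 + 9²*113) = 1/(-108 + 81*113) = 1/(-108 + 9153) = 1/9045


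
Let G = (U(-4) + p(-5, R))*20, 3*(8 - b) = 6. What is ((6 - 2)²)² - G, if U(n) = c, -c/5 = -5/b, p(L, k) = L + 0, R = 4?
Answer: 818/3 ≈ 272.67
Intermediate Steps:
b = 6 (b = 8 - ⅓*6 = 8 - 2 = 6)
p(L, k) = L
c = 25/6 (c = -(-25)/6 = -5*(-⅚) = 25/6 ≈ 4.1667)
U(n) = 25/6
G = -50/3 (G = (25/6 - 5)*20 = -⅚*20 = -50/3 ≈ -16.667)
((6 - 2)²)² - G = ((6 - 2)²)² - 1*(-50/3) = (4²)² + 50/3 = 16² + 50/3 = 256 + 50/3 = 818/3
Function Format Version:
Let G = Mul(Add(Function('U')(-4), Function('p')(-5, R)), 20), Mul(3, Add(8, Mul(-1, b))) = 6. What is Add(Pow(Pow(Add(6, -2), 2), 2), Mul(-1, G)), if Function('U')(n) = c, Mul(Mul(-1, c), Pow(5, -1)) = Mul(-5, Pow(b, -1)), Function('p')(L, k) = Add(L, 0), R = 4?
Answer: Rational(818, 3) ≈ 272.67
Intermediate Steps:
b = 6 (b = Add(8, Mul(Rational(-1, 3), 6)) = Add(8, -2) = 6)
Function('p')(L, k) = L
c = Rational(25, 6) (c = Mul(-5, Mul(-5, Pow(6, -1))) = Mul(-5, Mul(-5, Rational(1, 6))) = Mul(-5, Rational(-5, 6)) = Rational(25, 6) ≈ 4.1667)
Function('U')(n) = Rational(25, 6)
G = Rational(-50, 3) (G = Mul(Add(Rational(25, 6), -5), 20) = Mul(Rational(-5, 6), 20) = Rational(-50, 3) ≈ -16.667)
Add(Pow(Pow(Add(6, -2), 2), 2), Mul(-1, G)) = Add(Pow(Pow(Add(6, -2), 2), 2), Mul(-1, Rational(-50, 3))) = Add(Pow(Pow(4, 2), 2), Rational(50, 3)) = Add(Pow(16, 2), Rational(50, 3)) = Add(256, Rational(50, 3)) = Rational(818, 3)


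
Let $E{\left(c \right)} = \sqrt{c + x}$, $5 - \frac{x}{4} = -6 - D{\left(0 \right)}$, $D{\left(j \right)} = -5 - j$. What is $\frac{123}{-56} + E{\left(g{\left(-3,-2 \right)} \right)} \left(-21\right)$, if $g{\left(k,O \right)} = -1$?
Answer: $- \frac{123}{56} - 21 \sqrt{23} \approx -102.91$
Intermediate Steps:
$x = 24$ ($x = 20 - 4 \left(-6 - \left(-5 - 0\right)\right) = 20 - 4 \left(-6 - \left(-5 + 0\right)\right) = 20 - 4 \left(-6 - -5\right) = 20 - 4 \left(-6 + 5\right) = 20 - -4 = 20 + 4 = 24$)
$E{\left(c \right)} = \sqrt{24 + c}$ ($E{\left(c \right)} = \sqrt{c + 24} = \sqrt{24 + c}$)
$\frac{123}{-56} + E{\left(g{\left(-3,-2 \right)} \right)} \left(-21\right) = \frac{123}{-56} + \sqrt{24 - 1} \left(-21\right) = 123 \left(- \frac{1}{56}\right) + \sqrt{23} \left(-21\right) = - \frac{123}{56} - 21 \sqrt{23}$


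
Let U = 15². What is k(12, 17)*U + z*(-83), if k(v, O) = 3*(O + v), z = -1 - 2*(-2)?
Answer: 19326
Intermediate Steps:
U = 225
z = 3 (z = -1 + 4 = 3)
k(v, O) = 3*O + 3*v
k(12, 17)*U + z*(-83) = (3*17 + 3*12)*225 + 3*(-83) = (51 + 36)*225 - 249 = 87*225 - 249 = 19575 - 249 = 19326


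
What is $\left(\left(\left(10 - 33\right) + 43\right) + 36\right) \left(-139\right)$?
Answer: $-7784$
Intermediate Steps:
$\left(\left(\left(10 - 33\right) + 43\right) + 36\right) \left(-139\right) = \left(\left(-23 + 43\right) + 36\right) \left(-139\right) = \left(20 + 36\right) \left(-139\right) = 56 \left(-139\right) = -7784$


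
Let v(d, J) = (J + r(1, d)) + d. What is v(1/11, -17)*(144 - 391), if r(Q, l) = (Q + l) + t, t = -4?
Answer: 53846/11 ≈ 4895.1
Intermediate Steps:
r(Q, l) = -4 + Q + l (r(Q, l) = (Q + l) - 4 = -4 + Q + l)
v(d, J) = -3 + J + 2*d (v(d, J) = (J + (-4 + 1 + d)) + d = (J + (-3 + d)) + d = (-3 + J + d) + d = -3 + J + 2*d)
v(1/11, -17)*(144 - 391) = (-3 - 17 + 2/11)*(144 - 391) = (-3 - 17 + 2*(1/11))*(-247) = (-3 - 17 + 2/11)*(-247) = -218/11*(-247) = 53846/11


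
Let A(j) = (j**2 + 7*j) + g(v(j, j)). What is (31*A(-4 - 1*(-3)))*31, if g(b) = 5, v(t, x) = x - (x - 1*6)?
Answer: -961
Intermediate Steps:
v(t, x) = 6 (v(t, x) = x - (x - 6) = x - (-6 + x) = x + (6 - x) = 6)
A(j) = 5 + j**2 + 7*j (A(j) = (j**2 + 7*j) + 5 = 5 + j**2 + 7*j)
(31*A(-4 - 1*(-3)))*31 = (31*(5 + (-4 - 1*(-3))**2 + 7*(-4 - 1*(-3))))*31 = (31*(5 + (-4 + 3)**2 + 7*(-4 + 3)))*31 = (31*(5 + (-1)**2 + 7*(-1)))*31 = (31*(5 + 1 - 7))*31 = (31*(-1))*31 = -31*31 = -961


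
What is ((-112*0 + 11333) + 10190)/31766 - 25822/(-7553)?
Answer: 140403553/34275514 ≈ 4.0963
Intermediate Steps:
((-112*0 + 11333) + 10190)/31766 - 25822/(-7553) = ((0 + 11333) + 10190)*(1/31766) - 25822*(-1/7553) = (11333 + 10190)*(1/31766) + 25822/7553 = 21523*(1/31766) + 25822/7553 = 21523/31766 + 25822/7553 = 140403553/34275514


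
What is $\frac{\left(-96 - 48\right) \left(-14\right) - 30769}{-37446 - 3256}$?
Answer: $\frac{28753}{40702} \approx 0.70643$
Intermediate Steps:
$\frac{\left(-96 - 48\right) \left(-14\right) - 30769}{-37446 - 3256} = \frac{\left(-144\right) \left(-14\right) - 30769}{-40702} = \left(2016 - 30769\right) \left(- \frac{1}{40702}\right) = \left(-28753\right) \left(- \frac{1}{40702}\right) = \frac{28753}{40702}$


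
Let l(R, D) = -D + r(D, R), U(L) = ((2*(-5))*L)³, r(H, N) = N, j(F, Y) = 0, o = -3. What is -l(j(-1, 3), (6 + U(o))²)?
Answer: 729324036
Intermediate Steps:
U(L) = -1000*L³ (U(L) = (-10*L)³ = -1000*L³)
l(R, D) = R - D (l(R, D) = -D + R = R - D)
-l(j(-1, 3), (6 + U(o))²) = -(0 - (6 - 1000*(-3)³)²) = -(0 - (6 - 1000*(-27))²) = -(0 - (6 + 27000)²) = -(0 - 1*27006²) = -(0 - 1*729324036) = -(0 - 729324036) = -1*(-729324036) = 729324036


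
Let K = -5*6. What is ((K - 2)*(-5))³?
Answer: 4096000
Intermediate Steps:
K = -30
((K - 2)*(-5))³ = ((-30 - 2)*(-5))³ = (-32*(-5))³ = 160³ = 4096000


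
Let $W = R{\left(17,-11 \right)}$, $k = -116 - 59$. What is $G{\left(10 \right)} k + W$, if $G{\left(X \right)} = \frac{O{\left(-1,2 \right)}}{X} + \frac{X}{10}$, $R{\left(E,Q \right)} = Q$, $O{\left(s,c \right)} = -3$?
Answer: $- \frac{267}{2} \approx -133.5$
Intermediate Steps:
$k = -175$
$W = -11$
$G{\left(X \right)} = - \frac{3}{X} + \frac{X}{10}$
$G{\left(10 \right)} k + W = \left(- \frac{3}{10} + \frac{1}{10} \cdot 10\right) \left(-175\right) - 11 = \left(\left(-3\right) \frac{1}{10} + 1\right) \left(-175\right) - 11 = \left(- \frac{3}{10} + 1\right) \left(-175\right) - 11 = \frac{7}{10} \left(-175\right) - 11 = - \frac{245}{2} - 11 = - \frac{267}{2}$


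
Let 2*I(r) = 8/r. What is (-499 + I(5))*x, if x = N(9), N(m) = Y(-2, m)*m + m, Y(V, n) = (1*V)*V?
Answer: -22419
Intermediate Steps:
I(r) = 4/r (I(r) = (8/r)/2 = 4/r)
Y(V, n) = V² (Y(V, n) = V*V = V²)
N(m) = 5*m (N(m) = (-2)²*m + m = 4*m + m = 5*m)
x = 45 (x = 5*9 = 45)
(-499 + I(5))*x = (-499 + 4/5)*45 = (-499 + 4*(⅕))*45 = (-499 + ⅘)*45 = -2491/5*45 = -22419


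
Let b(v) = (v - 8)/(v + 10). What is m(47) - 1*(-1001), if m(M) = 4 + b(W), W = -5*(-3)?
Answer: 25132/25 ≈ 1005.3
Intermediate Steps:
W = 15
b(v) = (-8 + v)/(10 + v)
m(M) = 107/25 (m(M) = 4 + (-8 + 15)/(10 + 15) = 4 + 7/25 = 107/25)
m(47) - 1*(-1001) = 107/25 - 1*(-1001) = 107/25 + 1001 = 25132/25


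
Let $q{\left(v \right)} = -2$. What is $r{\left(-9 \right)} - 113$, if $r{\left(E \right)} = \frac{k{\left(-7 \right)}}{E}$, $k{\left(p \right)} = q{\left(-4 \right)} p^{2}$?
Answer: $- \frac{919}{9} \approx -102.11$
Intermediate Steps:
$k{\left(p \right)} = - 2 p^{2}$
$r{\left(E \right)} = - \frac{98}{E}$ ($r{\left(E \right)} = \frac{\left(-2\right) \left(-7\right)^{2}}{E} = \frac{\left(-2\right) 49}{E} = - \frac{98}{E}$)
$r{\left(-9 \right)} - 113 = - \frac{98}{-9} - 113 = \left(-98\right) \left(- \frac{1}{9}\right) - 113 = \frac{98}{9} - 113 = - \frac{919}{9}$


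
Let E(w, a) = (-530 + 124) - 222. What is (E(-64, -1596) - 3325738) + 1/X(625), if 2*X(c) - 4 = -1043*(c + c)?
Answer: -2168368183519/651873 ≈ -3.3264e+6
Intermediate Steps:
X(c) = 2 - 1043*c (X(c) = 2 + (-1043*(c + c))/2 = 2 + (-2086*c)/2 = 2 - 1043*c)
E(w, a) = -628 (E(w, a) = -406 - 222 = -628)
(E(-64, -1596) - 3325738) + 1/X(625) = (-628 - 3325738) + 1/(2 - 1043*625) = -3326366 + 1/(2 - 651875) = -3326366 + 1/(-651873) = -3326366 - 1/651873 = -2168368183519/651873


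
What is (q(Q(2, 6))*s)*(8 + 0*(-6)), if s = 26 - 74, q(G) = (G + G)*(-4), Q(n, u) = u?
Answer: 18432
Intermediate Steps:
q(G) = -8*G (q(G) = (2*G)*(-4) = -8*G)
s = -48
(q(Q(2, 6))*s)*(8 + 0*(-6)) = (-8*6*(-48))*(8 + 0*(-6)) = (-48*(-48))*(8 + 0) = 2304*8 = 18432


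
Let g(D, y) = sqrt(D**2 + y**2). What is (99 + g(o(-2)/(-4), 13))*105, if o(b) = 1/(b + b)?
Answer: 10395 + 105*sqrt(43265)/16 ≈ 11760.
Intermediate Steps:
o(b) = 1/(2*b)
(99 + g(o(-2)/(-4), 13))*105 = (99 + sqrt((((1/2)/(-2))/(-4))**2 + 13**2))*105 = (99 + sqrt((((1/2)*(-1/2))*(-1/4))**2 + 169))*105 = (99 + sqrt((-1/4*(-1/4))**2 + 169))*105 = (99 + sqrt((1/16)**2 + 169))*105 = (99 + sqrt(1/256 + 169))*105 = (99 + sqrt(43265/256))*105 = (99 + sqrt(43265)/16)*105 = 10395 + 105*sqrt(43265)/16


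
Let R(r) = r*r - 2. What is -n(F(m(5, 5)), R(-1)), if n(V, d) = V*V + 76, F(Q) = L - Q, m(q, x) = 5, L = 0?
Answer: -101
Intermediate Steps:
R(r) = -2 + r**2 (R(r) = r**2 - 2 = -2 + r**2)
F(Q) = -Q (F(Q) = 0 - Q = -Q)
n(V, d) = 76 + V**2 (n(V, d) = V**2 + 76 = 76 + V**2)
-n(F(m(5, 5)), R(-1)) = -(76 + (-1*5)**2) = -(76 + (-5)**2) = -(76 + 25) = -1*101 = -101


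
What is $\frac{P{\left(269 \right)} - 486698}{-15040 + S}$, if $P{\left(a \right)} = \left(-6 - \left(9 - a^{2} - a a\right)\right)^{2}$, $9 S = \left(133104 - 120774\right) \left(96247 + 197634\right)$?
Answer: $\frac{20939629151}{402601930} \approx 52.011$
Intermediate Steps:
$S = 402616970$ ($S = \frac{\left(133104 - 120774\right) \left(96247 + 197634\right)}{9} = \frac{12330 \cdot 293881}{9} = \frac{1}{9} \cdot 3623552730 = 402616970$)
$P{\left(a \right)} = \left(-15 + 2 a^{2}\right)^{2}$ ($P{\left(a \right)} = \left(-6 + \left(\left(a^{2} + a^{2}\right) - 9\right)\right)^{2} = \left(-6 + \left(2 a^{2} - 9\right)\right)^{2} = \left(-6 + \left(-9 + 2 a^{2}\right)\right)^{2} = \left(-15 + 2 a^{2}\right)^{2}$)
$\frac{P{\left(269 \right)} - 486698}{-15040 + S} = \frac{\left(-15 + 2 \cdot 269^{2}\right)^{2} - 486698}{-15040 + 402616970} = \frac{\left(-15 + 2 \cdot 72361\right)^{2} - 486698}{402601930} = \left(\left(-15 + 144722\right)^{2} - 486698\right) \frac{1}{402601930} = \left(144707^{2} - 486698\right) \frac{1}{402601930} = \left(20940115849 - 486698\right) \frac{1}{402601930} = 20939629151 \cdot \frac{1}{402601930} = \frac{20939629151}{402601930}$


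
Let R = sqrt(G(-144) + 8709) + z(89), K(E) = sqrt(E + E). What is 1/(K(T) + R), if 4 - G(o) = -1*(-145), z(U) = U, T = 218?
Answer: 1/(89 + 2*sqrt(109) + 6*sqrt(238)) ≈ 0.0049396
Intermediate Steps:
K(E) = sqrt(2)*sqrt(E) (K(E) = sqrt(2*E) = sqrt(2)*sqrt(E))
G(o) = -141 (G(o) = 4 - (-1)*(-145) = 4 - 1*145 = 4 - 145 = -141)
R = 89 + 6*sqrt(238) (R = sqrt(-141 + 8709) + 89 = sqrt(8568) + 89 = 6*sqrt(238) + 89 = 89 + 6*sqrt(238) ≈ 181.56)
1/(K(T) + R) = 1/(sqrt(2)*sqrt(218) + (89 + 6*sqrt(238))) = 1/(2*sqrt(109) + (89 + 6*sqrt(238))) = 1/(89 + 2*sqrt(109) + 6*sqrt(238))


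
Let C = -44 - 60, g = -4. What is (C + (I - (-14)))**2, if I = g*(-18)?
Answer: 324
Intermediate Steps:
I = 72 (I = -4*(-18) = 72)
C = -104
(C + (I - (-14)))**2 = (-104 + (72 - (-14)))**2 = (-104 + (72 - 1*(-14)))**2 = (-104 + (72 + 14))**2 = (-104 + 86)**2 = (-18)**2 = 324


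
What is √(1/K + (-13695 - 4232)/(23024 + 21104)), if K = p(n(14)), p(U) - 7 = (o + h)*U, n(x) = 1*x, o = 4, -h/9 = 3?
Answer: I*√288890/840 ≈ 0.63986*I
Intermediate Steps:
h = -27 (h = -9*3 = -27)
n(x) = x
p(U) = 7 - 23*U (p(U) = 7 + (4 - 27)*U = 7 - 23*U)
K = -315 (K = 7 - 23*14 = 7 - 322 = -315)
√(1/K + (-13695 - 4232)/(23024 + 21104)) = √(1/(-315) + (-13695 - 4232)/(23024 + 21104)) = √(-1/315 - 17927/44128) = √(-1/315 - 17927*1/44128) = √(-1/315 - 13/32) = √(-4127/10080) = I*√288890/840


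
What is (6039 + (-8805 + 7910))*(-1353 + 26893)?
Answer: 131377760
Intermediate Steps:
(6039 + (-8805 + 7910))*(-1353 + 26893) = (6039 - 895)*25540 = 5144*25540 = 131377760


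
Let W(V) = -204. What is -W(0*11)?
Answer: 204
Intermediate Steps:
-W(0*11) = -1*(-204) = 204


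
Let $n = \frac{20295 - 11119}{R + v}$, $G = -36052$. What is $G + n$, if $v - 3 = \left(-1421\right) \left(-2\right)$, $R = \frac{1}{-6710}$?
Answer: $- \frac{688169270388}{19089949} \approx -36049.0$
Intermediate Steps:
$R = - \frac{1}{6710} \approx -0.00014903$
$v = 2845$ ($v = 3 - -2842 = 3 + 2842 = 2845$)
$n = \frac{61570960}{19089949}$ ($n = \frac{20295 - 11119}{- \frac{1}{6710} + 2845} = \frac{9176}{\frac{19089949}{6710}} = 9176 \cdot \frac{6710}{19089949} = \frac{61570960}{19089949} \approx 3.2253$)
$G + n = -36052 + \frac{61570960}{19089949} = - \frac{688169270388}{19089949}$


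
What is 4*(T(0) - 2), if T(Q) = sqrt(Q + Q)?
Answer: -8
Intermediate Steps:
T(Q) = sqrt(2)*sqrt(Q) (T(Q) = sqrt(2*Q) = sqrt(2)*sqrt(Q))
4*(T(0) - 2) = 4*(sqrt(2)*sqrt(0) - 2) = 4*(sqrt(2)*0 - 2) = 4*(0 - 2) = 4*(-2) = -8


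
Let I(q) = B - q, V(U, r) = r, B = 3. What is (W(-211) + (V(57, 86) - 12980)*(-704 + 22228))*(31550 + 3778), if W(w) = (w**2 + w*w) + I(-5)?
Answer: -9801449991168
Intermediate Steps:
I(q) = 3 - q
W(w) = 8 + 2*w**2 (W(w) = (w**2 + w*w) + (3 - 1*(-5)) = (w**2 + w**2) + (3 + 5) = 2*w**2 + 8 = 8 + 2*w**2)
(W(-211) + (V(57, 86) - 12980)*(-704 + 22228))*(31550 + 3778) = ((8 + 2*(-211)**2) + (86 - 12980)*(-704 + 22228))*(31550 + 3778) = ((8 + 2*44521) - 12894*21524)*35328 = ((8 + 89042) - 277530456)*35328 = (89050 - 277530456)*35328 = -277441406*35328 = -9801449991168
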